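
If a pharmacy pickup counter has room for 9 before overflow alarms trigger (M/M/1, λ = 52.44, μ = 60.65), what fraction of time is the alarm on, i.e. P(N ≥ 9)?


ρ = 52.44/60.65 = 0.8646
P(N ≥ n) = ρ^n = 0.8646^9 = 0.270077

Final: 0.270077


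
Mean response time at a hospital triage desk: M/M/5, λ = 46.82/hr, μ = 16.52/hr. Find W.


a = 2.8341; ρ = 0.5668; P₀ = 0.056021
Lq = P₀·a^c·ρ/(c!(1−ρ)²) = 0.25787
Wq = Lq/λ = 0.25787/46.82 = 0.005508 hr
W = Wq + 1/μ = 0.005508 + 0.06053 = 0.06604 hr

Final: 0.06604 hr


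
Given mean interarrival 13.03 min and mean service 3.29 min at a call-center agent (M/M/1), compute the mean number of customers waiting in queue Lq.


λ = 60/13.03 = 4.6048 /hr
μ = 60/3.29 = 18.2371 /hr
ρ = λ/μ = 4.6048/18.2371 = 0.2525
Lq = ρ²/(1−ρ) = 0.06375/0.7475 = 0.08529

Final: 0.08529


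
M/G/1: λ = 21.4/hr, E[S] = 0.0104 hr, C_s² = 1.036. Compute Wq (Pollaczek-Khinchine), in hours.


ρ = λ·E[S] = 21.4·0.0104 = 0.2226
E[S²] = E[S]²(1+C_s²) = 0.0104²·(1+1.036) = 0.0002202
Wq = λ·E[S²]/(2(1−ρ)) = 21.4·0.0002202/(2·0.7774) = 0.003031 hr

Final: 0.003031 hr


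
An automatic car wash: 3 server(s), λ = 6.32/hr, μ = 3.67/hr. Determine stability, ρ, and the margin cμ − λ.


Total capacity cμ = 3·3.67 = 11.01/hr
ρ = λ/(cμ) = 6.32/11.01 = 0.5740
Stable ⇔ ρ < 1: YES
Spare capacity = cμ − λ = 11.01 − 6.32 = 4.69/hr

Final: ρ = 0.5740; stable; margin = 4.69/hr


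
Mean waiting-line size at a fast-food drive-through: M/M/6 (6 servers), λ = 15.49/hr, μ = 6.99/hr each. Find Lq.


a = λ/μ = 2.2160; ρ = a/6 = 0.3693
P₀ = 0.108742
Lq = P₀·a^c·ρ / (c!·(1−ρ)²) = 0.108742·118.42556·0.3693/(720·0.39774)
= 0.01661

Final: 0.01661


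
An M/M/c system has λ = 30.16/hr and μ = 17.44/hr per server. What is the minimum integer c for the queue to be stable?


Stability requires cμ > λ ⇔ c > λ/μ.
λ/μ = 30.16/17.44 = 1.7294
Minimum integer c = ⌊1.7294⌋ + 1 = 2
Check: 2·17.44 = 34.88 > 30.16, while 1·17.44 = 17.44 ≤ 30.16

Final: 2 servers


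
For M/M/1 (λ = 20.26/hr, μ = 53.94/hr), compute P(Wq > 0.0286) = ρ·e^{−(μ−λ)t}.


ρ = 20.26/53.94 = 0.3756
P(Wq > t) = ρ·e^{−(μ−λ)t} = 0.3756·e^{−0.9632}
= 0.3756·0.381651 = 0.143349

Final: 0.143349


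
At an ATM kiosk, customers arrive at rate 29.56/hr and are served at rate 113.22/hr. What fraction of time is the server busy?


ρ = λ/μ = 29.56/113.22 = 0.2611

Final: 0.2611


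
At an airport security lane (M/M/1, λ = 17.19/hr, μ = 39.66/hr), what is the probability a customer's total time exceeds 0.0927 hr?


W ~ Exponential(μ−λ) for M/M/1.
μ − λ = 39.66 − 17.19 = 22.4700
P(W > t) = e^{−(μ−λ)t} = e^{−2.0830} = 0.124560

Final: 0.124560


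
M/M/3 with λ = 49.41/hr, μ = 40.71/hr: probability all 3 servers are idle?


a = λ/μ = 49.41/40.71 = 1.2137; ρ = a/c = 0.4046
Σ_{k=0}^{2} a^k/k! (terms k=0..2) = 1.00000 + 1.21371 + 0.73654 = 2.95025
Tail: a^3/(3!(1−ρ)) = 1.78789/(6·0.5954) = 0.50045
P₀ = 1/(2.95025 + 0.50045) = 1/3.45070 = 0.289797

Final: 0.289797


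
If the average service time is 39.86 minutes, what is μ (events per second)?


μ = 1/(service time) in consistent units.
1 second = 0.0166667 min, so μ = 0.0166667/39.86 = 0.0004181 per second

Final: 0.0004181 /sec


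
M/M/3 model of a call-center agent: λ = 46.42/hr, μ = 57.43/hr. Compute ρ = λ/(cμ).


ρ = λ/(cμ) = 46.42/(3·57.43) = 46.42/172.29 = 0.2694

Final: 0.2694


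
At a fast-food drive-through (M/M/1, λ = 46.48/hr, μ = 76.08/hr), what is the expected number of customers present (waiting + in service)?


ρ = λ/μ = 46.48/76.08 = 0.6109
L = ρ/(1−ρ) = 0.6109/(1 − 0.6109) = 0.6109/0.3891 = 1.5703

Final: 1.5703


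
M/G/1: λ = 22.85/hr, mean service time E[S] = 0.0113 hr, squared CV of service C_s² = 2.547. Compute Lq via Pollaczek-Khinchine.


ρ = λ·E[S] = 22.85·0.0113 = 0.2582
Lq = ρ²(1+C_s²)/(2(1−ρ)) = 0.06667·(1+2.547)/(2·0.7418)
= 0.06667·3.5470/1.4836 = 0.15940

Final: 0.15940


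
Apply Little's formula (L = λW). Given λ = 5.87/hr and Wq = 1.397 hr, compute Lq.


Lq = λWq = 5.87·1.397 = 8.2004

Final: 8.2004


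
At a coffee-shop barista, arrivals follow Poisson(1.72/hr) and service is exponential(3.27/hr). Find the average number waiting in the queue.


ρ = 1.72/3.27 = 0.5260
Lq = ρ²/(1−ρ) = 0.2767/0.4740 = 0.5837

Final: 0.5837


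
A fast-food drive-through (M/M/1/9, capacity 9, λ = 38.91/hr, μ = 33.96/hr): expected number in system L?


ρ = 38.91/33.96 = 1.1458
L = ρ[1 − (K+1)ρ^K + Kρ^(K+1)] / [(1−ρ)(1−ρ^(K+1))]
Numerator: 1.1458·(1 − 10·3.402843 + 9·3.898841) = 2.361564
Denominator: (-0.1458)·(-2.898841) = 0.422534
L = 2.361564/0.422534 = 5.5890

Final: 5.5890


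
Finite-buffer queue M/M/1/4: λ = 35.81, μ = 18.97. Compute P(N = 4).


ρ = λ/μ = 35.81/18.97 = 1.8877
P_K = (1−ρ)ρ^K/(1−ρ^(K+1)) = (-0.8877·12.698370)/(1 − 23.970934)
= -11.272564/-22.970934 = 0.490732

Final: 0.490732


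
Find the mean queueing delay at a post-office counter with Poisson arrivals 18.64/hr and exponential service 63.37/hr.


ρ = 18.64/63.37 = 0.2941
Wq = ρ/(μ−λ) = 0.2941/(63.37 − 18.64) = 0.2941/44.73 = 0.006576 hr

Final: 0.006576 hr


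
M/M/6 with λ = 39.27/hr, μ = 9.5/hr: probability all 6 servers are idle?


a = λ/μ = 39.27/9.5 = 4.1337; ρ = a/c = 0.6889
Σ_{k=0}^{5} a^k/k! (terms k=0..5) = 1.00000 + 4.13368 + 8.54367 + 11.77228 + 12.16572 + 10.05785 = 47.67321
Tail: a^6/(6!(1−ρ)) = 4989.11800/(720·0.3111) = 22.27704
P₀ = 1/(47.67321 + 22.27704) = 1/69.95025 = 0.014296

Final: 0.014296


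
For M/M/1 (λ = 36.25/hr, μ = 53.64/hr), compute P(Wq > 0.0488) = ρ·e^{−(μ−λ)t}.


ρ = 36.25/53.64 = 0.6758
P(Wq > t) = ρ·e^{−(μ−λ)t} = 0.6758·e^{−0.8486}
= 0.6758·0.428000 = 0.289243

Final: 0.289243


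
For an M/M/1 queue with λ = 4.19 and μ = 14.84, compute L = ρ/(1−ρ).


ρ = λ/μ = 4.19/14.84 = 0.2823
L = ρ/(1−ρ) = 0.2823/(1 − 0.2823) = 0.2823/0.7177 = 0.3934

Final: 0.3934


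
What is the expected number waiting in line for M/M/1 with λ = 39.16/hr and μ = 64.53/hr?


ρ = 39.16/64.53 = 0.6068
Lq = ρ²/(1−ρ) = 0.3683/0.3932 = 0.9367

Final: 0.9367


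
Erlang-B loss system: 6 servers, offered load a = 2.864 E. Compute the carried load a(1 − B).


B(6,2.864) = 0.044939 (Erlang-B)
Carried load = a(1 − B) = 2.864·(1 − 0.044939) = 2.864·0.955061 = 2.7353 E

Final: 2.7353 Erlangs


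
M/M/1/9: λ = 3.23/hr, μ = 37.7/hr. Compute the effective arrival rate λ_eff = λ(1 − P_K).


ρ = 0.08568; P_K = (1−ρ)ρ^9/(1−ρ^10) = 2.274e-10
λ_eff = λ(1 − P_K) = 3.23·(1 − 2.274e-10) = 3.23·1.000000 = 3.2300 /hr

Final: 3.2300 /hr


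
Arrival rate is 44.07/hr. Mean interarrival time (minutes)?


Mean interarrival time = 1/λ = 1/44.07 hour = 0.02269 hour
In minutes: 0.02269 × 60 = 1.3615 min

Final: 1.3615 min


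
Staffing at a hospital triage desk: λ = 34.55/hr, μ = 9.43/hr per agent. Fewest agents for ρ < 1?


Stability requires cμ > λ ⇔ c > λ/μ.
λ/μ = 34.55/9.43 = 3.6638
Minimum integer c = ⌊3.6638⌋ + 1 = 4
Check: 4·9.43 = 37.72 > 34.55, while 3·9.43 = 28.29 ≤ 34.55

Final: 4 servers


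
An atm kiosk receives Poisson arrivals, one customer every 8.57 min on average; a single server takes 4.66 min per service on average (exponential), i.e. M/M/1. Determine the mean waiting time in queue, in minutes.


λ = 60/8.57 = 7.0012 /hr
μ = 60/4.66 = 12.8755 /hr
ρ = λ/μ = 7.0012/12.8755 = 0.5438
Wq = ρ/(μ−λ) = 0.5438/(12.8755−7.0012) = 0.09256 hr
In minutes: 0.09256·60 = 5.554 min

Final: 5.554 min


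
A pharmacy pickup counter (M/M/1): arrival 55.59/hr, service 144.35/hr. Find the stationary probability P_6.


ρ = 55.59/144.35 = 0.3851
P_n = (1−ρ)·ρ^n = (1 − 0.3851)·0.3851^6 = 0.6149·0.003262 = 0.002006

Final: 0.002006


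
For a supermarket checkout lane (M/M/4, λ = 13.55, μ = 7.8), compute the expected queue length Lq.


a = λ/μ = 1.7372; ρ = a/4 = 0.4343
P₀ = 0.172694
Lq = P₀·a^c·ρ / (c!·(1−ρ)²) = 0.172694·9.10707·0.4343/(24·0.32002)
= 0.08893

Final: 0.08893


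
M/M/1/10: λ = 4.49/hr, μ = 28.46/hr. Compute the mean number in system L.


ρ = 4.49/28.46 = 0.1578
L = ρ[1 − (K+1)ρ^K + Kρ^(K+1)] / [(1−ρ)(1−ρ^(K+1))]
Numerator: 0.1578·(1 − 11·0.000000009552 + 10·0.000000001507) = 0.157765
Denominator: (0.8422)·(1.000000) = 0.842235
L = 0.157765/0.842235 = 0.1873

Final: 0.1873


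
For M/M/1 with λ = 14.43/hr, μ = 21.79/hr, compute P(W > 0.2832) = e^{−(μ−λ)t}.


W ~ Exponential(μ−λ) for M/M/1.
μ − λ = 21.79 − 14.43 = 7.3600
P(W > t) = e^{−(μ−λ)t} = e^{−2.0844} = 0.124388

Final: 0.124388


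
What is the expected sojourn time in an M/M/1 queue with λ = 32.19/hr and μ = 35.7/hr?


W = 1/(μ−λ) = 1/(35.7 − 32.19) = 1/3.51 = 0.2849 hr

Final: 0.2849 hr


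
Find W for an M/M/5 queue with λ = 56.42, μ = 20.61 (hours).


a = 2.7375; ρ = 0.5475; P₀ = 0.062209
Lq = P₀·a^c·ρ/(c!(1−ρ)²) = 0.21311
Wq = Lq/λ = 0.21311/56.42 = 0.003777 hr
W = Wq + 1/μ = 0.003777 + 0.04852 = 0.05230 hr

Final: 0.05230 hr


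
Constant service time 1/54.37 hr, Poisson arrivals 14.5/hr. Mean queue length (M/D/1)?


ρ = 14.5/54.37 = 0.2667
M/D/1: Lq = ρ²/(2(1−ρ)) = 0.07112/(2·0.7333) = 0.04850

Final: 0.04850


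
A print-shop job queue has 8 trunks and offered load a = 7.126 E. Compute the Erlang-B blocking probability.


B(c,a) = (a^c/c!) / Σ_{k=0}^{c} a^k/k!
a^8/8! = 164.909631
Σ terms (k=0..8): 1.00000 + 7.12600 + 25.38994 + 60.30957 + 107.44149 + 153.12561 + 181.86219 + 185.13571 + 164.90963 = 886.300137
B = 164.909631/886.300137 = 0.186065

Final: 0.186065


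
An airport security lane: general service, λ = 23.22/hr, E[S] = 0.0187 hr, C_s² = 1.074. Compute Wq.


ρ = λ·E[S] = 23.22·0.0187 = 0.4342
E[S²] = E[S]²(1+C_s²) = 0.0187²·(1+1.074) = 0.0007253
Wq = λ·E[S²]/(2(1−ρ)) = 23.22·0.0007253/(2·0.5658) = 0.01488 hr

Final: 0.01488 hr


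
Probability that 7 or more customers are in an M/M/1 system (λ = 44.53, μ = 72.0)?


ρ = 44.53/72.0 = 0.6185
P(N ≥ n) = ρ^n = 0.6185^7 = 0.034613

Final: 0.034613


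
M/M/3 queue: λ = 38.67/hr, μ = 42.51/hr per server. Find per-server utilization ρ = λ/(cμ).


ρ = λ/(cμ) = 38.67/(3·42.51) = 38.67/127.53 = 0.3032

Final: 0.3032


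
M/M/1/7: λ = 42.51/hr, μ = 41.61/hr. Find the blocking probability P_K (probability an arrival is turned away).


ρ = λ/μ = 42.51/41.61 = 1.0216
P_K = (1−ρ)ρ^K/(1−ρ^(K+1)) = (-0.02163·1.161592)/(1 − 1.186717)
= -0.025125/-0.186717 = 0.134560

Final: 0.134560


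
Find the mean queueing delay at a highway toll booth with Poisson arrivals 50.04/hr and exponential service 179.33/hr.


ρ = 50.04/179.33 = 0.2790
Wq = ρ/(μ−λ) = 0.2790/(179.33 − 50.04) = 0.2790/129.29 = 0.002158 hr

Final: 0.002158 hr


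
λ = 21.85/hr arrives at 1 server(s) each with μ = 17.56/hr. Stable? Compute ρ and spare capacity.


Total capacity cμ = 1·17.56 = 17.56/hr
ρ = λ/(cμ) = 21.85/17.56 = 1.2443
Stable ⇔ ρ < 1: NO
Spare capacity = cμ − λ = 17.56 − 21.85 = -4.29/hr

Final: ρ = 1.2443; unstable; margin = -4.29/hr


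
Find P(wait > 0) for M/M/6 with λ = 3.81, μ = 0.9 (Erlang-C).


a = λ/μ = 4.2333; ρ = a/6 = 0.7056
P₀ = 0.012707 (from M/M/c formula)
C(c,a) = [a^c/(c!(1−ρ))]·P₀ = [5755.65558/(720·0.2944)]·0.012707
= 27.14932·0.012707 = 0.344974

Final: 0.344974


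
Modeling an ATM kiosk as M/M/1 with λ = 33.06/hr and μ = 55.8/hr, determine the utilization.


ρ = λ/μ = 33.06/55.8 = 0.5925

Final: 0.5925


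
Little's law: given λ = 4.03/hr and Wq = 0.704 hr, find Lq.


Lq = λWq = 4.03·0.704 = 2.8371

Final: 2.8371


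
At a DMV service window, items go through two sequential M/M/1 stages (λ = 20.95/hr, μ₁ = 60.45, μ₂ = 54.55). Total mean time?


Each node sees arrival rate λ = 20.95/hr (tandem ⇒ throughput preserved).
W₁ = 1/(μ₁−λ) = 1/(60.45−20.95) = 0.02532 hr
W₂ = 1/(μ₂−λ) = 1/(54.55−20.95) = 0.02976 hr
W_total = W₁ + W₂ = 0.02532 + 0.02976 = 0.05508 hr

Final: 0.05508 hr


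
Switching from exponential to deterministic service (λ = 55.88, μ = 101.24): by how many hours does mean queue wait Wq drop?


ρ = 55.88/101.24 = 0.5520
Wq(M/M/1) = ρ/(μ−λ) = 0.5520/45.36 = 0.01217 hr
Wq(M/D/1) = ρ/(2(μ−λ)) = 0.006084 hr
Savings = 0.01217 − 0.006084 = 0.006084 hr

Final: 0.006084 hr


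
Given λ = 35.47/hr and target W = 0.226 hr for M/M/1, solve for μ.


W = 1/(μ−λ) ⇒ μ − λ = 1/W = 1/0.226 = 4.4248
μ = λ + 1/W = 35.47 + 4.4248 = 39.8948 per hr

Final: 39.8948 /hr


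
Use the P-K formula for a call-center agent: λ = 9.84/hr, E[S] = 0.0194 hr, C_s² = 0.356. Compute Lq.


ρ = λ·E[S] = 9.84·0.0194 = 0.1909
Lq = ρ²(1+C_s²)/(2(1−ρ)) = 0.03644·(1+0.356)/(2·0.8091)
= 0.03644·1.3560/1.6182 = 0.03054

Final: 0.03054


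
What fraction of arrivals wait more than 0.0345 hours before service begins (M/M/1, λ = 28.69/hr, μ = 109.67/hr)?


ρ = 28.69/109.67 = 0.2616
P(Wq > t) = ρ·e^{−(μ−λ)t} = 0.2616·e^{−2.7938}
= 0.2616·0.061188 = 0.016007

Final: 0.016007


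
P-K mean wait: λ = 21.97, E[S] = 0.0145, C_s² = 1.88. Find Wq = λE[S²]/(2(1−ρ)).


ρ = λ·E[S] = 21.97·0.0145 = 0.3186
E[S²] = E[S]²(1+C_s²) = 0.0145²·(1+1.88) = 0.0006055
Wq = λ·E[S²]/(2(1−ρ)) = 21.97·0.0006055/(2·0.6814) = 0.009761 hr

Final: 0.009761 hr


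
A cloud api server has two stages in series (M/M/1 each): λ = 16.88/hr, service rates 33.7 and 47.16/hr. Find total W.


Each node sees arrival rate λ = 16.88/hr (tandem ⇒ throughput preserved).
W₁ = 1/(μ₁−λ) = 1/(33.7−16.88) = 0.05945 hr
W₂ = 1/(μ₂−λ) = 1/(47.16−16.88) = 0.03303 hr
W_total = W₁ + W₂ = 0.05945 + 0.03303 = 0.09248 hr

Final: 0.09248 hr


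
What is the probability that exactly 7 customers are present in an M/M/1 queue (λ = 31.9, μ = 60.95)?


ρ = 31.9/60.95 = 0.5234
P_n = (1−ρ)·ρ^n = (1 − 0.5234)·0.5234^7 = 0.4766·0.010758 = 0.005127

Final: 0.005127


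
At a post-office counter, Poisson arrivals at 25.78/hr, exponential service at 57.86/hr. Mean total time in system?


W = 1/(μ−λ) = 1/(57.86 − 25.78) = 1/32.08 = 0.03117 hr

Final: 0.03117 hr


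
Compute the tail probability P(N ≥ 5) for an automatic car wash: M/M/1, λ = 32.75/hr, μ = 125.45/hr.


ρ = 32.75/125.45 = 0.2611
P(N ≥ n) = ρ^n = 0.2611^5 = 0.001213

Final: 0.001213


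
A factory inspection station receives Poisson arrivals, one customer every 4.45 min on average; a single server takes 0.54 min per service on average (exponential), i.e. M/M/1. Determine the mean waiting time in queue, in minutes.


λ = 60/4.45 = 13.4831 /hr
μ = 60/0.54 = 111.1111 /hr
ρ = λ/μ = 13.4831/111.1111 = 0.1213
Wq = ρ/(μ−λ) = 0.1213/(111.1111−13.4831) = 0.001243 hr
In minutes: 0.001243·60 = 0.07458 min

Final: 0.07458 min


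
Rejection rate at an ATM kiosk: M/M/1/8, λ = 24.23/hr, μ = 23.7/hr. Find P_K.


ρ = λ/μ = 24.23/23.7 = 1.0224
P_K = (1−ρ)ρ^K/(1−ρ^(K+1)) = (-0.02236·1.193550)/(1 − 1.220241)
= -0.026691/-0.220241 = 0.121191

Final: 0.121191


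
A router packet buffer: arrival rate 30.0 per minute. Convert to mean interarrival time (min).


Mean interarrival time = 1/λ = 1/30.0 minute = 0.03333 minute
In minutes: 0.03333 × 1 = 0.03333 min

Final: 0.03333 min


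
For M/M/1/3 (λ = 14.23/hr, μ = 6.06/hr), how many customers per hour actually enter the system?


ρ = 2.3482; P_K = (1−ρ)ρ^3/(1−ρ^4) = 0.593665
λ_eff = λ(1 − P_K) = 14.23·(1 − 0.593665) = 14.23·0.406335 = 5.7821 /hr

Final: 5.7821 /hr


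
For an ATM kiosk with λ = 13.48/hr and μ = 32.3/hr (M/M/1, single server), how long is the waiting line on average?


ρ = 13.48/32.3 = 0.4173
Lq = ρ²/(1−ρ) = 0.1742/0.5827 = 0.2989

Final: 0.2989


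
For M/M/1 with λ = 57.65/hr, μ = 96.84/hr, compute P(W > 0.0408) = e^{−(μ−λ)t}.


W ~ Exponential(μ−λ) for M/M/1.
μ − λ = 96.84 − 57.65 = 39.1900
P(W > t) = e^{−(μ−λ)t} = e^{−1.5990} = 0.202108

Final: 0.202108


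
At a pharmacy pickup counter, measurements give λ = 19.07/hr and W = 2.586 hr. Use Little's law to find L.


L = λW = 19.07·2.586 = 49.3150

Final: 49.3150


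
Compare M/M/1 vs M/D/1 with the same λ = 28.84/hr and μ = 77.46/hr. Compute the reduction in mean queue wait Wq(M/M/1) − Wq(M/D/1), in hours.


ρ = 28.84/77.46 = 0.3723
Wq(M/M/1) = ρ/(μ−λ) = 0.3723/48.62 = 0.007658 hr
Wq(M/D/1) = ρ/(2(μ−λ)) = 0.003829 hr
Savings = 0.007658 − 0.003829 = 0.003829 hr

Final: 0.003829 hr


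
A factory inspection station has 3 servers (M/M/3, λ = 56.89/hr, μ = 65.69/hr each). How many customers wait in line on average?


a = λ/μ = 0.8660; ρ = a/3 = 0.2887
P₀ = 0.417844
Lq = P₀·a^c·ρ / (c!·(1−ρ)²) = 0.417844·0.64955·0.2887/(6·0.50598)
= 0.02581

Final: 0.02581


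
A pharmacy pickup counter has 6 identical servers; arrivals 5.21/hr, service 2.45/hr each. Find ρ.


ρ = λ/(cμ) = 5.21/(6·2.45) = 5.21/14.70 = 0.3544

Final: 0.3544


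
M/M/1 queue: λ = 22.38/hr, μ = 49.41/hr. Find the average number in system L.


ρ = λ/μ = 22.38/49.41 = 0.4529
L = ρ/(1−ρ) = 0.4529/(1 − 0.4529) = 0.4529/0.5471 = 0.8280

Final: 0.8280


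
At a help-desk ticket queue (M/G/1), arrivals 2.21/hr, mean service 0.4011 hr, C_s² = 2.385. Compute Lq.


ρ = λ·E[S] = 2.21·0.4011 = 0.8864
Lq = ρ²(1+C_s²)/(2(1−ρ)) = 0.7858·(1+2.385)/(2·0.1136)
= 0.7858·3.3850/0.2271 = 11.71005

Final: 11.71005


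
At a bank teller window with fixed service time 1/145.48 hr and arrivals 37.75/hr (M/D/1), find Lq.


ρ = 37.75/145.48 = 0.2595
M/D/1: Lq = ρ²/(2(1−ρ)) = 0.06733/(2·0.7405) = 0.04546

Final: 0.04546


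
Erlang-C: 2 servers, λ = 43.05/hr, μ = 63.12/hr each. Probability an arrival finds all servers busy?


a = λ/μ = 0.6820; ρ = a/2 = 0.3410
P₀ = 0.491405 (from M/M/c formula)
C(c,a) = [a^c/(c!(1−ρ))]·P₀ = [0.46517/(2·0.6590)]·0.491405
= 0.35295·0.491405 = 0.173440

Final: 0.173440


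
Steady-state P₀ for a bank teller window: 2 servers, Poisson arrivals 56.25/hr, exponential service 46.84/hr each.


a = λ/μ = 56.25/46.84 = 1.2009; ρ = a/c = 0.6004
Σ_{k=0}^{1} a^k/k! (terms k=0..1) = 1.00000 + 1.20090 = 2.20090
Tail: a^2/(2!(1−ρ)) = 1.44215/(2·0.3996) = 1.80471
P₀ = 1/(2.20090 + 1.80471) = 1/4.00561 = 0.249650

Final: 0.249650


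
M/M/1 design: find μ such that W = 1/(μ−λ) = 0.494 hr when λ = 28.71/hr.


W = 1/(μ−λ) ⇒ μ − λ = 1/W = 1/0.494 = 2.0243
μ = λ + 1/W = 28.71 + 2.0243 = 30.7343 per hr

Final: 30.7343 /hr


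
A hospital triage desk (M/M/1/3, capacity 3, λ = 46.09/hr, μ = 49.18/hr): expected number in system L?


ρ = 46.09/49.18 = 0.9372
L = ρ[1 − (K+1)ρ^K + Kρ^(K+1)] / [(1−ρ)(1−ρ^(K+1))]
Numerator: 0.9372·(1 − 4·0.823104 + 3·0.771388) = 0.020382
Denominator: (0.06283)·(0.228612) = 0.014364
L = 0.020382/0.014364 = 1.4190

Final: 1.4190


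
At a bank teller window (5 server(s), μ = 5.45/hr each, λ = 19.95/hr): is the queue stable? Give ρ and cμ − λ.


Total capacity cμ = 5·5.45 = 27.25/hr
ρ = λ/(cμ) = 19.95/27.25 = 0.7321
Stable ⇔ ρ < 1: YES
Spare capacity = cμ − λ = 27.25 − 19.95 = 7.30/hr

Final: ρ = 0.7321; stable; margin = 7.30/hr


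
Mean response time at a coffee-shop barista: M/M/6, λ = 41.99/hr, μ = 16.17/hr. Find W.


a = 2.5968; ρ = 0.4328; P₀ = 0.073984
Lq = P₀·a^c·ρ/(c!(1−ρ)²) = 0.04239
Wq = Lq/λ = 0.04239/41.99 = 0.001009 hr
W = Wq + 1/μ = 0.001009 + 0.06184 = 0.06285 hr

Final: 0.06285 hr


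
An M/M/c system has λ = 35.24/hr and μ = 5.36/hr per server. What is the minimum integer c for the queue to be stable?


Stability requires cμ > λ ⇔ c > λ/μ.
λ/μ = 35.24/5.36 = 6.5746
Minimum integer c = ⌊6.5746⌋ + 1 = 7
Check: 7·5.36 = 37.52 > 35.24, while 6·5.36 = 32.16 ≤ 35.24

Final: 7 servers


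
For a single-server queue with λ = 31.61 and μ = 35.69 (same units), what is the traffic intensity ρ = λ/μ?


ρ = λ/μ = 31.61/35.69 = 0.8857

Final: 0.8857


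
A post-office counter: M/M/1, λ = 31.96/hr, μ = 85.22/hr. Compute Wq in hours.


ρ = 31.96/85.22 = 0.3750
Wq = ρ/(μ−λ) = 0.3750/(85.22 − 31.96) = 0.3750/53.26 = 0.007041 hr

Final: 0.007041 hr


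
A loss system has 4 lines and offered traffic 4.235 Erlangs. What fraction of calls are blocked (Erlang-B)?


B(c,a) = (a^c/c!) / Σ_{k=0}^{c} a^k/k!
a^4/4! = 13.403012
Σ terms (k=0..4): 1.00000 + 4.23500 + 8.96761 + 12.65928 + 13.40301 = 40.264904
B = 13.403012/40.264904 = 0.332871

Final: 0.332871


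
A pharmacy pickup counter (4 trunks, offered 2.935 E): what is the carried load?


B(4,2.935) = 0.198863 (Erlang-B)
Carried load = a(1 − B) = 2.935·(1 − 0.198863) = 2.935·0.801137 = 2.3513 E

Final: 2.3513 Erlangs


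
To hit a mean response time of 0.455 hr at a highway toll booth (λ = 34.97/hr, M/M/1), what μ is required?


W = 1/(μ−λ) ⇒ μ − λ = 1/W = 1/0.455 = 2.1978
μ = λ + 1/W = 34.97 + 2.1978 = 37.1678 per hr

Final: 37.1678 /hr


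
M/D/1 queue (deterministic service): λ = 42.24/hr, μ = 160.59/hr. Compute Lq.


ρ = 42.24/160.59 = 0.2630
M/D/1: Lq = ρ²/(2(1−ρ)) = 0.06918/(2·0.7370) = 0.04694

Final: 0.04694


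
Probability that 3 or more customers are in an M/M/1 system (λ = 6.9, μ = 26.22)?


ρ = 6.9/26.22 = 0.2632
P(N ≥ n) = ρ^n = 0.2632^3 = 0.018224

Final: 0.018224


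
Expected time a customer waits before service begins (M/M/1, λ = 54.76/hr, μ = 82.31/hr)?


ρ = 54.76/82.31 = 0.6653
Wq = ρ/(μ−λ) = 0.6653/(82.31 − 54.76) = 0.6653/27.55 = 0.02415 hr

Final: 0.02415 hr


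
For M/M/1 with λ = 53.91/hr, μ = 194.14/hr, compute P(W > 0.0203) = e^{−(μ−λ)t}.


W ~ Exponential(μ−λ) for M/M/1.
μ − λ = 194.14 − 53.91 = 140.2300
P(W > t) = e^{−(μ−λ)t} = e^{−2.8467} = 0.058037

Final: 0.058037


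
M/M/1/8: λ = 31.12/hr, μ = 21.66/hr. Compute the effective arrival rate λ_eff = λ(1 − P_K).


ρ = 1.4367; P_K = (1−ρ)ρ^8/(1−ρ^9) = 0.316102
λ_eff = λ(1 − P_K) = 31.12·(1 − 0.316102) = 31.12·0.683898 = 21.2829 /hr

Final: 21.2829 /hr


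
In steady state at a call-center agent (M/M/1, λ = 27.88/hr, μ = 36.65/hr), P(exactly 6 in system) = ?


ρ = 27.88/36.65 = 0.7607
P_n = (1−ρ)·ρ^n = (1 − 0.7607)·0.7607^6 = 0.2393·0.193782 = 0.046370

Final: 0.046370


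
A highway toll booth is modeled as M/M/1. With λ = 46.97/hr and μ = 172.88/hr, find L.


ρ = λ/μ = 46.97/172.88 = 0.2717
L = ρ/(1−ρ) = 0.2717/(1 − 0.2717) = 0.2717/0.7283 = 0.3730

Final: 0.3730


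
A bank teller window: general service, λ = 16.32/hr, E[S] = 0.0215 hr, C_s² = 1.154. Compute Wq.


ρ = λ·E[S] = 16.32·0.0215 = 0.3509
E[S²] = E[S]²(1+C_s²) = 0.0215²·(1+1.154) = 0.0009957
Wq = λ·E[S²]/(2(1−ρ)) = 16.32·0.0009957/(2·0.6491) = 0.01252 hr

Final: 0.01252 hr


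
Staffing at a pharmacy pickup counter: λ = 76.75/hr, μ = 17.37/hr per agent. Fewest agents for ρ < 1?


Stability requires cμ > λ ⇔ c > λ/μ.
λ/μ = 76.75/17.37 = 4.4185
Minimum integer c = ⌊4.4185⌋ + 1 = 5
Check: 5·17.37 = 86.85 > 76.75, while 4·17.37 = 69.48 ≤ 76.75

Final: 5 servers


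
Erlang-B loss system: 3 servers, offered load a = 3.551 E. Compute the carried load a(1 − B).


B(3,3.551) = 0.407389 (Erlang-B)
Carried load = a(1 − B) = 3.551·(1 − 0.407389) = 3.551·0.592611 = 2.1044 E

Final: 2.1044 Erlangs


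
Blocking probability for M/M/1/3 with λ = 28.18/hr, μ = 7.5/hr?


ρ = λ/μ = 28.18/7.5 = 3.7573
P_K = (1−ρ)ρ^K/(1−ρ^(K+1)) = (-2.7573·53.044355)/(1 − 199.305325)
= -146.260969/-198.305325 = 0.737554

Final: 0.737554


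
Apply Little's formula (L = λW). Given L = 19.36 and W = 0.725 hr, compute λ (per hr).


λ = L/W = 19.36/0.725 = 26.7034 /hr

Final: 26.7034 /hr


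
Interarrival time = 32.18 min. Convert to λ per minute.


λ = 1/(interarrival time) in consistent units.
1 minute = 1 min, so λ = 1/32.18 = 0.03108 per minute

Final: 0.03108 /min


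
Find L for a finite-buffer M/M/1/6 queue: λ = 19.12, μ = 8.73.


ρ = 19.12/8.73 = 2.1901
L = ρ[1 − (K+1)ρ^K + Kρ^(K+1)] / [(1−ρ)(1−ρ^(K+1))]
Numerator: 2.1901·(1 − 7·110.367668 + 6·241.721627) = 1486.576913
Denominator: (-1.1901)·(-240.721627) = 286.494583
L = 1486.576913/286.494583 = 5.1888

Final: 5.1888


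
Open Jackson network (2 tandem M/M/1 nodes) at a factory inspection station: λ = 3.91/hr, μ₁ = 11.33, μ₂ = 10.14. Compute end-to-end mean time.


Each node sees arrival rate λ = 3.91/hr (tandem ⇒ throughput preserved).
W₁ = 1/(μ₁−λ) = 1/(11.33−3.91) = 0.13477 hr
W₂ = 1/(μ₂−λ) = 1/(10.14−3.91) = 0.16051 hr
W_total = W₁ + W₂ = 0.13477 + 0.16051 = 0.29528 hr

Final: 0.29528 hr


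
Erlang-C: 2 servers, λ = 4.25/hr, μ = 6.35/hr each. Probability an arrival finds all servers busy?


a = λ/μ = 0.6693; ρ = a/2 = 0.3346
P₀ = 0.498525 (from M/M/c formula)
C(c,a) = [a^c/(c!(1−ρ))]·P₀ = [0.44795/(2·0.6654)]·0.498525
= 0.33663·0.498525 = 0.167816

Final: 0.167816


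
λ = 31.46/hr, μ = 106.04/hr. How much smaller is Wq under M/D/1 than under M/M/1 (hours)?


ρ = 31.46/106.04 = 0.2967
Wq(M/M/1) = ρ/(μ−λ) = 0.2967/74.58 = 0.003978 hr
Wq(M/D/1) = ρ/(2(μ−λ)) = 0.001989 hr
Savings = 0.003978 − 0.001989 = 0.001989 hr

Final: 0.001989 hr


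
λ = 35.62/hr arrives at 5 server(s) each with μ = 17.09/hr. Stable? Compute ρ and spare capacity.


Total capacity cμ = 5·17.09 = 85.45/hr
ρ = λ/(cμ) = 35.62/85.45 = 0.4169
Stable ⇔ ρ < 1: YES
Spare capacity = cμ − λ = 85.45 − 35.62 = 49.83/hr

Final: ρ = 0.4169; stable; margin = 49.83/hr


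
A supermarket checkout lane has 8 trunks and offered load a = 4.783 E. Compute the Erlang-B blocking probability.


B(c,a) = (a^c/c!) / Σ_{k=0}^{c} a^k/k!
a^8/8! = 6.793327
Σ terms (k=0..8): 1.00000 + 4.78300 + 11.43854 + 18.23685 + 21.80672 + 20.86031 + 16.62914 + 11.36245 + 6.79333 = 112.910340
B = 6.793327/112.910340 = 0.060166

Final: 0.060166


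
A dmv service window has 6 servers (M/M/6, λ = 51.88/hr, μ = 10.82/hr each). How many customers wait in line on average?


a = λ/μ = 4.7948; ρ = a/6 = 0.7991
P₀ = 0.006141
Lq = P₀·a^c·ρ / (c!·(1−ρ)²) = 0.006141·12151.67763·0.7991/(720·0.04035)
= 2.05303

Final: 2.05303


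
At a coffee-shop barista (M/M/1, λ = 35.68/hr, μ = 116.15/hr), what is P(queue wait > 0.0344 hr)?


ρ = 35.68/116.15 = 0.3072
P(Wq > t) = ρ·e^{−(μ−λ)t} = 0.3072·e^{−2.7682}
= 0.3072·0.062777 = 0.019284

Final: 0.019284


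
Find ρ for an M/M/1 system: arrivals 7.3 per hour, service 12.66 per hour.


ρ = λ/μ = 7.3/12.66 = 0.5766

Final: 0.5766


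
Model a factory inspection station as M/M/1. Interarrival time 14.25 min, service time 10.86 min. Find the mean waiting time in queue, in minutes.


λ = 60/14.25 = 4.2105 /hr
μ = 60/10.86 = 5.5249 /hr
ρ = λ/μ = 4.2105/5.5249 = 0.7621
Wq = ρ/(μ−λ) = 0.7621/(5.5249−4.2105) = 0.57984 hr
In minutes: 0.57984·60 = 34.790 min

Final: 34.790 min


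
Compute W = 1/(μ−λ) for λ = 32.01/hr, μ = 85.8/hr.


W = 1/(μ−λ) = 1/(85.8 − 32.01) = 1/53.79 = 0.01859 hr

Final: 0.01859 hr


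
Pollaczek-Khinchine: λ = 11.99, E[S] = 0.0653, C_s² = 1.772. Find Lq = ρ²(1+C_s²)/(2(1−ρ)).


ρ = λ·E[S] = 11.99·0.0653 = 0.7829
Lq = ρ²(1+C_s²)/(2(1−ρ)) = 0.6130·(1+1.772)/(2·0.2171)
= 0.6130·2.7720/0.4341 = 3.91437

Final: 3.91437


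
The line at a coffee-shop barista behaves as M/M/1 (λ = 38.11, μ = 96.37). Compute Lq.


ρ = 38.11/96.37 = 0.3955
Lq = ρ²/(1−ρ) = 0.1564/0.6045 = 0.2587

Final: 0.2587


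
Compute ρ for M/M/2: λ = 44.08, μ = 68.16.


ρ = λ/(cμ) = 44.08/(2·68.16) = 44.08/136.32 = 0.3234

Final: 0.3234


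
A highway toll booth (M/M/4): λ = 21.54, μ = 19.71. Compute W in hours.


a = 1.0928; ρ = 0.2732; P₀ = 0.334525
Lq = P₀·a^c·ρ/(c!(1−ρ)²) = 0.01028
Wq = Lq/λ = 0.01028/21.54 = 0.0004774 hr
W = Wq + 1/μ = 0.0004774 + 0.05074 = 0.05121 hr

Final: 0.05121 hr


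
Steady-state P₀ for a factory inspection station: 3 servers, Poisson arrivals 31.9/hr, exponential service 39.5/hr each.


a = λ/μ = 31.9/39.5 = 0.8076; ρ = a/c = 0.2692
Σ_{k=0}^{2} a^k/k! (terms k=0..2) = 1.00000 + 0.80759 + 0.32610 = 2.13370
Tail: a^3/(3!(1−ρ)) = 0.52672/(6·0.7308) = 0.12012
P₀ = 1/(2.13370 + 0.12012) = 1/2.25382 = 0.443690

Final: 0.443690


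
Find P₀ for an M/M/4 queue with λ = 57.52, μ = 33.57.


a = λ/μ = 57.52/33.57 = 1.7134; ρ = a/c = 0.4284
Σ_{k=0}^{3} a^k/k! (terms k=0..3) = 1.00000 + 1.71343 + 1.46793 + 0.83840 = 5.01976
Tail: a^4/(4!(1−ρ)) = 8.61926/(24·0.5716) = 0.62825
P₀ = 1/(5.01976 + 0.62825) = 1/5.64802 = 0.177053

Final: 0.177053


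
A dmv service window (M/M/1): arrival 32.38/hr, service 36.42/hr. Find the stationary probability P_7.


ρ = 32.38/36.42 = 0.8891
P_n = (1−ρ)·ρ^n = (1 − 0.8891)·0.8891^7 = 0.1109·0.439095 = 0.048708

Final: 0.048708


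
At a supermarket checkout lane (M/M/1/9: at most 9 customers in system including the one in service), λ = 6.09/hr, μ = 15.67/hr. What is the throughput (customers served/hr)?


ρ = 0.3886; P_K = (1−ρ)ρ^9/(1−ρ^10) = 0.0001237
λ_eff = λ(1 − P_K) = 6.09·(1 − 0.0001237) = 6.09·0.999876 = 6.0892 /hr

Final: 6.0892 /hr


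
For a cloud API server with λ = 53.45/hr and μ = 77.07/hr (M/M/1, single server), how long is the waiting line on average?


ρ = 53.45/77.07 = 0.6935
Lq = ρ²/(1−ρ) = 0.4810/0.3065 = 1.5694

Final: 1.5694


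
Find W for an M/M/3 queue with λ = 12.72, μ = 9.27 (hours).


a = 1.3722; ρ = 0.4574; P₀ = 0.243477
Lq = P₀·a^c·ρ/(c!(1−ρ)²) = 0.16287
Wq = Lq/λ = 0.16287/12.72 = 0.01280 hr
W = Wq + 1/μ = 0.01280 + 0.10787 = 0.12068 hr

Final: 0.12068 hr


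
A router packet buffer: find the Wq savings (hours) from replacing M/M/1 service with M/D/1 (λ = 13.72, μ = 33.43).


ρ = 13.72/33.43 = 0.4104
Wq(M/M/1) = ρ/(μ−λ) = 0.4104/19.71 = 0.02082 hr
Wq(M/D/1) = ρ/(2(μ−λ)) = 0.01041 hr
Savings = 0.02082 − 0.01041 = 0.01041 hr

Final: 0.01041 hr


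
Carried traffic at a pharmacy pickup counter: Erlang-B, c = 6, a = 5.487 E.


B(6,5.487) = 0.228069 (Erlang-B)
Carried load = a(1 − B) = 5.487·(1 − 0.228069) = 5.487·0.771931 = 4.2356 E

Final: 4.2356 Erlangs


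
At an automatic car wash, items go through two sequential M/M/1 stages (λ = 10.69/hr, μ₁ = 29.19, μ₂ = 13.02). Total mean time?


Each node sees arrival rate λ = 10.69/hr (tandem ⇒ throughput preserved).
W₁ = 1/(μ₁−λ) = 1/(29.19−10.69) = 0.05405 hr
W₂ = 1/(μ₂−λ) = 1/(13.02−10.69) = 0.42918 hr
W_total = W₁ + W₂ = 0.05405 + 0.42918 = 0.48324 hr

Final: 0.48324 hr


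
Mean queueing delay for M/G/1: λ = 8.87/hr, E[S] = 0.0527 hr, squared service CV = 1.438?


ρ = λ·E[S] = 8.87·0.0527 = 0.4674
E[S²] = E[S]²(1+C_s²) = 0.0527²·(1+1.438) = 0.006771
Wq = λ·E[S²]/(2(1−ρ)) = 8.87·0.006771/(2·0.5326) = 0.05639 hr

Final: 0.05639 hr


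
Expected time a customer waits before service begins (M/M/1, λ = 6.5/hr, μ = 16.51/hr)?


ρ = 6.5/16.51 = 0.3937
Wq = ρ/(μ−λ) = 0.3937/(16.51 − 6.5) = 0.3937/10.01 = 0.03933 hr

Final: 0.03933 hr


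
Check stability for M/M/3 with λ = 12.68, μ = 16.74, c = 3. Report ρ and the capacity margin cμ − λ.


Total capacity cμ = 3·16.74 = 50.22/hr
ρ = λ/(cμ) = 12.68/50.22 = 0.2525
Stable ⇔ ρ < 1: YES
Spare capacity = cμ − λ = 50.22 − 12.68 = 37.54/hr

Final: ρ = 0.2525; stable; margin = 37.54/hr


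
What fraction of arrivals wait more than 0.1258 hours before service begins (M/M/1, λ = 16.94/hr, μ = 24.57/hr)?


ρ = 16.94/24.57 = 0.6895
P(Wq > t) = ρ·e^{−(μ−λ)t} = 0.6895·e^{−0.9599}
= 0.6895·0.382949 = 0.264027

Final: 0.264027


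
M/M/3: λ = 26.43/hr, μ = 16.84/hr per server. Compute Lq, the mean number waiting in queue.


a = λ/μ = 1.5695; ρ = a/3 = 0.5232
P₀ = 0.194085
Lq = P₀·a^c·ρ / (c!·(1−ρ)²) = 0.194085·3.86603·0.5232/(6·0.22738)
= 0.28774

Final: 0.28774


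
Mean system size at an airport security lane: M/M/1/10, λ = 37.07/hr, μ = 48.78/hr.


ρ = 37.07/48.78 = 0.7599
L = ρ[1 − (K+1)ρ^K + Kρ^(K+1)] / [(1−ρ)(1−ρ^(K+1))]
Numerator: 0.7599·(1 − 11·0.064240 + 10·0.048819) = 0.593930
Denominator: (0.2401)·(0.951181) = 0.228338
L = 0.593930/0.228338 = 2.6011

Final: 2.6011


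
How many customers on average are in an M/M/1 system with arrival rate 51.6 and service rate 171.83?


ρ = λ/μ = 51.6/171.83 = 0.3003
L = ρ/(1−ρ) = 0.3003/(1 − 0.3003) = 0.3003/0.6997 = 0.4292

Final: 0.4292


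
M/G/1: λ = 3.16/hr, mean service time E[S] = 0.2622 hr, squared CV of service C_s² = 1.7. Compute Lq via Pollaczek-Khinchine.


ρ = λ·E[S] = 3.16·0.2622 = 0.8286
Lq = ρ²(1+C_s²)/(2(1−ρ)) = 0.6865·(1+1.7)/(2·0.1714)
= 0.6865·2.7000/0.3429 = 5.40556

Final: 5.40556


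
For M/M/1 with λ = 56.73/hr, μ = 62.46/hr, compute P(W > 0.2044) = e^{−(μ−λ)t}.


W ~ Exponential(μ−λ) for M/M/1.
μ − λ = 62.46 − 56.73 = 5.7300
P(W > t) = e^{−(μ−λ)t} = e^{−1.1712} = 0.309991

Final: 0.309991


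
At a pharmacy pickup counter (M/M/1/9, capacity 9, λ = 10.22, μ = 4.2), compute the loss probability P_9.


ρ = λ/μ = 10.22/4.2 = 2.4333
P_K = (1−ρ)ρ^K/(1−ρ^(K+1)) = (-1.4333·2990.986471)/(1 − 7278.067079)
= -4287.080608/-7277.067079 = 0.589122

Final: 0.589122


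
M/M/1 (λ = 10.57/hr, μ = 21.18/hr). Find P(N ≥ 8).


ρ = 10.57/21.18 = 0.4991
P(N ≥ n) = ρ^n = 0.4991^8 = 0.003848

Final: 0.003848


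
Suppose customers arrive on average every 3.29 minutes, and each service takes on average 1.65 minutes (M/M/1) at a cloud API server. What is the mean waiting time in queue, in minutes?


λ = 60/3.29 = 18.2371 /hr
μ = 60/1.65 = 36.3636 /hr
ρ = λ/μ = 18.2371/36.3636 = 0.5015
Wq = ρ/(μ−λ) = 0.5015/(36.3636−18.2371) = 0.02767 hr
In minutes: 0.02767·60 = 1.660 min

Final: 1.660 min


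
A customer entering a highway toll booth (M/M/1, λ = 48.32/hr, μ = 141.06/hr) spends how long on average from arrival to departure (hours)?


W = 1/(μ−λ) = 1/(141.06 − 48.32) = 1/92.74 = 0.01078 hr

Final: 0.01078 hr


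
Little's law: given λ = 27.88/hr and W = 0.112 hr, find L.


L = λW = 27.88·0.112 = 3.1226

Final: 3.1226


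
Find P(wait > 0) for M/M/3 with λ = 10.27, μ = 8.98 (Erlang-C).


a = λ/μ = 1.1437; ρ = a/3 = 0.3812
P₀ = 0.312449 (from M/M/c formula)
C(c,a) = [a^c/(c!(1−ρ))]·P₀ = [1.49583/(6·0.6188)]·0.312449
= 0.40290·0.312449 = 0.125885

Final: 0.125885


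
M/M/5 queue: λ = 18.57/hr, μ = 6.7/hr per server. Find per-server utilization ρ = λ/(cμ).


ρ = λ/(cμ) = 18.57/(5·6.7) = 18.57/33.50 = 0.5543

Final: 0.5543


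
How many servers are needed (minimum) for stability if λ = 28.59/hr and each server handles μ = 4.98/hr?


Stability requires cμ > λ ⇔ c > λ/μ.
λ/μ = 28.59/4.98 = 5.7410
Minimum integer c = ⌊5.7410⌋ + 1 = 6
Check: 6·4.98 = 29.88 > 28.59, while 5·4.98 = 24.90 ≤ 28.59

Final: 6 servers


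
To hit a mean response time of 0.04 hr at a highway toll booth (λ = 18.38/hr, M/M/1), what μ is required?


W = 1/(μ−λ) ⇒ μ − λ = 1/W = 1/0.04 = 25.0000
μ = λ + 1/W = 18.38 + 25.0000 = 43.3800 per hr

Final: 43.3800 /hr


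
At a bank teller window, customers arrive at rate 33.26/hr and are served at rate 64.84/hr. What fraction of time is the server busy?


ρ = λ/μ = 33.26/64.84 = 0.5130

Final: 0.5130


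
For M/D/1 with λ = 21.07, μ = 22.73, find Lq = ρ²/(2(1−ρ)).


ρ = 21.07/22.73 = 0.9270
M/D/1: Lq = ρ²/(2(1−ρ)) = 0.8593/(2·0.07303) = 5.88290

Final: 5.88290


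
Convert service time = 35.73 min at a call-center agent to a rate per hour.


μ = 1/(service time) in consistent units.
1 hour = 60 min, so μ = 60/35.73 = 1.6793 per hour

Final: 1.6793 /hr


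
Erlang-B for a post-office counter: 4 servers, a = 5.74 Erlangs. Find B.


B(c,a) = (a^c/c!) / Σ_{k=0}^{c} a^k/k!
a^4/4! = 45.231014
Σ terms (k=0..4): 1.00000 + 5.74000 + 16.47380 + 31.51987 + 45.23101 = 99.964685
B = 45.231014/99.964685 = 0.452470

Final: 0.452470


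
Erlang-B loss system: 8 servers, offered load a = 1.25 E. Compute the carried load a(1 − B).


B(8,1.25) = 0.00004235 (Erlang-B)
Carried load = a(1 − B) = 1.25·(1 − 0.00004235) = 1.25·0.999958 = 1.2499 E

Final: 1.2499 Erlangs


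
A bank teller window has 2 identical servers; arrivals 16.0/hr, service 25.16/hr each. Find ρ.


ρ = λ/(cμ) = 16.0/(2·25.16) = 16.0/50.32 = 0.3180

Final: 0.3180


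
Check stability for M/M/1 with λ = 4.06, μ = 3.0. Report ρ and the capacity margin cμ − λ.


Total capacity cμ = 1·3.0 = 3.00/hr
ρ = λ/(cμ) = 4.06/3.00 = 1.3533
Stable ⇔ ρ < 1: NO
Spare capacity = cμ − λ = 3.00 − 4.06 = -1.06/hr

Final: ρ = 1.3533; unstable; margin = -1.06/hr


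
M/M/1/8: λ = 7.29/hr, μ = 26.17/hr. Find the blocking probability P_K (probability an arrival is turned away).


ρ = λ/μ = 7.29/26.17 = 0.2786
P_K = (1−ρ)ρ^K/(1−ρ^(K+1)) = (0.7214·0.00003626)/(1 − 0.00001010)
= 0.00002616/0.999990 = 0.00002616

Final: 0.00002616


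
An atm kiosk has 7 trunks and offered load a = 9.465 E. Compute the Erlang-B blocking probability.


B(c,a) = (a^c/c!) / Σ_{k=0}^{c} a^k/k!
a^7/7! = 1350.248774
Σ terms (k=0..7): 1.00000 + 9.46500 + 44.79311 + 141.32227 + 334.40382 + 633.02643 + 998.59920 + 1350.24877 = 3512.858610
B = 1350.248774/3512.858610 = 0.384373

Final: 0.384373


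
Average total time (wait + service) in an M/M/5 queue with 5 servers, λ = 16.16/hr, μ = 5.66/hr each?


a = 2.8551; ρ = 0.5710; P₀ = 0.054751
Lq = P₀·a^c·ρ/(c!(1−ρ)²) = 0.26861
Wq = Lq/λ = 0.26861/16.16 = 0.01662 hr
W = Wq + 1/μ = 0.01662 + 0.17668 = 0.19330 hr

Final: 0.19330 hr


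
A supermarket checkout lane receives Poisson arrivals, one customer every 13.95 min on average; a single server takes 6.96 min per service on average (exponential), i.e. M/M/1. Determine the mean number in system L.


λ = 60/13.95 = 4.3011 /hr
μ = 60/6.96 = 8.6207 /hr
ρ = λ/μ = 4.3011/8.6207 = 0.4989
L = ρ/(1−ρ) = 0.4989/0.5011 = 0.9957

Final: 0.9957


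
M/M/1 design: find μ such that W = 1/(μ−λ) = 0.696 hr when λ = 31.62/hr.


W = 1/(μ−λ) ⇒ μ − λ = 1/W = 1/0.696 = 1.4368
μ = λ + 1/W = 31.62 + 1.4368 = 33.0568 per hr

Final: 33.0568 /hr


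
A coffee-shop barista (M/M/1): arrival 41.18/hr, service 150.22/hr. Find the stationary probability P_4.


ρ = 41.18/150.22 = 0.2741
P_n = (1−ρ)·ρ^n = (1 − 0.2741)·0.2741^4 = 0.7259·0.005647 = 0.004099

Final: 0.004099


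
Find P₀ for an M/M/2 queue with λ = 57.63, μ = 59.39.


a = λ/μ = 57.63/59.39 = 0.9704; ρ = a/c = 0.4852
Σ_{k=0}^{1} a^k/k! (terms k=0..1) = 1.00000 + 0.97037 = 1.97037
Tail: a^2/(2!(1−ρ)) = 0.94161/(2·0.5148) = 0.91451
P₀ = 1/(1.97037 + 0.91451) = 1/2.88487 = 0.346636

Final: 0.346636


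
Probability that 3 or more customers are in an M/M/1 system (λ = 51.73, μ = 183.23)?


ρ = 51.73/183.23 = 0.2823
P(N ≥ n) = ρ^n = 0.2823^3 = 0.022503

Final: 0.022503
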